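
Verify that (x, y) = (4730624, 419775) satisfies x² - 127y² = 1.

Compute x² = 4730624² = 22378803429376
Compute 127y² = 127·419775² = 127·176211050625 = 22378803429375
x² - 127y² = 22378803429376 - 22378803429375 = 1
Since this equals 1, (4730624, 419775) is a solution.

Yes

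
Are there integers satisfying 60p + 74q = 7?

Step 1: Compute gcd(60, 74).
gcd(60, 74) = 2

Step 2: Check divisibility.
Does 2 divide 7? 7 = 2 x 3 + 1, so no.

By the theorem on linear Diophantine equations, 60p + 74q = 7 has integer solutions if and only if gcd(60, 74) divides 7. Since 2 does not divide 7, no solutions exist.

No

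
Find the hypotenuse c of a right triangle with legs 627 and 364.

c² = a² + b² = 627² + 364² = 393129 + 132496 = 525625
c = sqrt(525625) = 725

725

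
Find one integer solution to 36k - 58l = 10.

Step 1: Check solvability.
gcd(36, 58) = 2
Since 2 divides 10, solutions exist.

Step 2: Apply extended Euclidean algorithm to find gcd.
We find integers such that 36*x0 + 58*y0 = 2

Step 3: Scale the particular solution.
Multiply by 10/2 = 5:
k = -40, l = -25

Step 4: Verify.
36*(-40) - 58*(-25) = 10 = 10 ✓

k = -40, l = -25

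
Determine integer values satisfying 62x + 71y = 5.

Step 1: Check solvability.
gcd(62, 71) = 1
Since 1 divides 5, solutions exist.

Step 2: Apply extended Euclidean algorithm to find gcd.
We find integers such that 62*x0 + 71*y0 = 1

Step 3: Scale the particular solution.
Multiply by 5/1 = 5:
x = -40, y = 35

Step 4: Verify.
62*(-40) + 71*(35) = 5 = 5 ✓

x = -40, y = 35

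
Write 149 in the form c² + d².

We need to find integers c, d > 0 such that c² + d² = 149.
Trying c = 7: d² = 149 - 7² = 149 - 49 = 100
d = 10
Check: 7² + 10² = 49 + 100 = 149 ✓

149 = 7² + 10²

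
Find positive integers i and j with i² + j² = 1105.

We need to find integers i, j > 0 such that i² + j² = 1105.
Trying i = 4: j² = 1105 - 4² = 1105 - 16 = 1089
j = 33
Check: 4² + 33² = 16 + 1089 = 1105 ✓

1105 = 4² + 33²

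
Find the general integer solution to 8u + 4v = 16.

Step 1: Compute gcd(8, 4) = 4.
Since 4 divides 16, solutions exist.

Step 2: Find a particular solution using extended Euclidean algorithm.
We get u₀ = 0, v₀ = 4.
Check: 8*0 + 4*4 = 16 = 16 ✓

Step 3: Write the general solution.
u = 0 + (4/4)t = 0 + 1t
v = 4 - (8/4)t = 4 - 2t
for any integer t.

u = 0 + 1t, v = 4 - 2t for integer t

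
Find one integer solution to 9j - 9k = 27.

Step 1: Check solvability.
gcd(9, 9) = 9
Since 9 divides 27, solutions exist.

Step 2: Apply extended Euclidean algorithm to find gcd.
We find integers such that 9*x0 + 9*y0 = 9

Step 3: Scale the particular solution.
Multiply by 27/9 = 3:
j = 0, k = -3

Step 4: Verify.
9*(0) - 9*(-3) = 27 = 27 ✓

j = 0, k = -3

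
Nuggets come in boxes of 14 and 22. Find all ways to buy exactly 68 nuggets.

We need non-negative integers (x, y) with 14x + 22y = 68.
For each x in 0..4, check if 68 - 14x is a non-negative multiple of 22.
No x yields an integer y ≥ 0.

No solution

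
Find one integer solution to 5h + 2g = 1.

Step 1: Check solvability.
gcd(5, 2) = 1
Since 1 divides 1, solutions exist.

Step 2: Apply extended Euclidean algorithm to find gcd.
We find integers such that 5*x0 + 2*y0 = 1

Step 3: Scale the particular solution.
Multiply by 1/1 = 1:
h = 1, g = -2

Step 4: Verify.
5*(1) + 2*(-2) = 1 = 1 ✓

h = 1, g = -2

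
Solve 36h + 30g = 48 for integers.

Step 1: Check solvability.
gcd(36, 30) = 6
Since 6 divides 48, solutions exist.

Step 2: Apply extended Euclidean algorithm to find gcd.
We find integers such that 36*x0 + 30*y0 = 6

Step 3: Scale the particular solution.
Multiply by 48/6 = 8:
h = 8, g = -8

Step 4: Verify.
36*(8) + 30*(-8) = 48 = 48 ✓

h = 8, g = -8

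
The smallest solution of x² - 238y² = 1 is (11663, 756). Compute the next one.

Solutions to x² - Dy² = 1 are generated by powers of (x₀ + y₀√D).
The next solution satisfies x₁ + y₁√238 = (x₀ + y₀√238)², giving:
x₁ = x₀² + 238y₀² = 11663² + 238·756² = 136025569 + 136025568 = 272051137
y₁ = 2x₀y₀ = 2·11663·756 = 17634456

Verify: 272051137² - 238·17634456² = 74011821142992769 - 74011821142992768 = 1 ✓

x = 272051137, y = 17634456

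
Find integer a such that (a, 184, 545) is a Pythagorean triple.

a² = c² - b² = 545² - 184² = 297025 - 33856 = 263169
a = sqrt(263169) = 513

513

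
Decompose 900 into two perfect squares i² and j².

We need to find integers i, j > 0 such that i² + j² = 900.
Trying i = 18: j² = 900 - 18² = 900 - 324 = 576
j = 24
Check: 18² + 24² = 324 + 576 = 900 ✓

900 = 18² + 24²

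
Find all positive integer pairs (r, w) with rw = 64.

The positive divisors of 64 are: 1, 2, 4, 8, 16, 32, 64.
Each divisor d gives the pair (d, 64/d):
(1, 64), (2, 32), (4, 16), (8, 8), (16, 4), (32, 2), (64, 1)

(1, 64), (2, 32), (4, 16), (8, 8), (16, 4), (32, 2), (64, 1)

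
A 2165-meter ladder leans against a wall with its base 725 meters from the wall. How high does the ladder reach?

The ladder, wall, and ground form a right triangle with hypotenuse 2165 and one leg 725.
By the Pythagorean theorem: h² = 2165² - 725² = 4687225 - 525625 = 4161600
h = √4161600 = 2040 meters

2040 meters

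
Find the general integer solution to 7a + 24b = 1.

Step 1: Compute gcd(7, 24) = 1.
Since 1 divides 1, solutions exist.

Step 2: Find a particular solution using extended Euclidean algorithm.
We get a₀ = 7, b₀ = -2.
Check: 7*7 + 24*-2 = 1 = 1 ✓

Step 3: Write the general solution.
a = 7 + (24/1)t = 7 + 24t
b = -2 - (7/1)t = -2 - 7t
for any integer t.

a = 7 + 24t, b = -2 - 7t for integer t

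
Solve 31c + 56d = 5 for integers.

Step 1: Check solvability.
gcd(31, 56) = 1
Since 1 divides 5, solutions exist.

Step 2: Apply extended Euclidean algorithm to find gcd.
We find integers such that 31*x0 + 56*y0 = 1

Step 3: Scale the particular solution.
Multiply by 5/1 = 5:
c = -45, d = 25

Step 4: Verify.
31*(-45) + 56*(25) = 5 = 5 ✓

c = -45, d = 25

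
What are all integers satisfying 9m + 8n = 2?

Step 1: Compute gcd(9, 8) = 1.
Since 1 divides 2, solutions exist.

Step 2: Find a particular solution using extended Euclidean algorithm.
We get m₀ = 2, n₀ = -2.
Check: 9*2 + 8*-2 = 2 = 2 ✓

Step 3: Write the general solution.
m = 2 + (8/1)t = 2 + 8t
n = -2 - (9/1)t = -2 - 9t
for any integer t.

m = 2 + 8t, n = -2 - 9t for integer t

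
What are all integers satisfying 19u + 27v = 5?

Step 1: Compute gcd(19, 27) = 1.
Since 1 divides 5, solutions exist.

Step 2: Find a particular solution using extended Euclidean algorithm.
We get u₀ = 50, v₀ = -35.
Check: 19*50 + 27*-35 = 5 = 5 ✓

Step 3: Write the general solution.
u = 50 + (27/1)t = 50 + 27t
v = -35 - (19/1)t = -35 - 19t
for any integer t.

u = 50 + 27t, v = -35 - 19t for integer t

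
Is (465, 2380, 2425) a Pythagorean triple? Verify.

Compute a² + b² = 465² + 2380² = 216225 + 5664400 = 5880625
Compute c² = 2425² = 5880625
Since 5880625 = 5880625, confirmed.

Yes, it is a Pythagorean triple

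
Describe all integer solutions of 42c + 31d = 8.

Step 1: Compute gcd(42, 31) = 1.
Since 1 divides 8, solutions exist.

Step 2: Find a particular solution using extended Euclidean algorithm.
We get c₀ = -112, d₀ = 152.
Check: 42*-112 + 31*152 = 8 = 8 ✓

Step 3: Write the general solution.
c = -112 + (31/1)t = -112 + 31t
d = 152 - (42/1)t = 152 - 42t
for any integer t.

c = -112 + 31t, d = 152 - 42t for integer t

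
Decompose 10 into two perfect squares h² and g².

We need to find integers h, g > 0 such that h² + g² = 10.
Trying h = 1: g² = 10 - 1² = 10 - 1 = 9
g = 3
Check: 1² + 3² = 1 + 9 = 10 ✓

10 = 1² + 3²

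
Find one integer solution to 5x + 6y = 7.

Step 1: Check solvability.
gcd(5, 6) = 1
Since 1 divides 7, solutions exist.

Step 2: Apply extended Euclidean algorithm to find gcd.
We find integers such that 5*x0 + 6*y0 = 1

Step 3: Scale the particular solution.
Multiply by 7/1 = 7:
x = -7, y = 7

Step 4: Verify.
5*(-7) + 6*(7) = 7 = 7 ✓

x = -7, y = 7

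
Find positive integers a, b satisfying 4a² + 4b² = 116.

Try small values of a and check whether (116 - 4a²)/4 is a perfect square.
a = 2: 4·2² = 16, so 4b² = 116 - 16 = 100, giving b² = 25, b = 5.
Check: 4·2² + 4·5² = 16 + 100 = 116 ✓

a = 2, b = 5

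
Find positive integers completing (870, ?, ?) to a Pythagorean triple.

We need the other leg and hypotenuse such that 870² + x² = c².
Take x = 2448, c = 2598: 870² + 2448² = 756900 + 5992704 = 6749604 = 2598² ✓
Triple: (870, 2448, 2598)

(870, 2448, 2598)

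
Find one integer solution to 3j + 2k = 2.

Step 1: Check solvability.
gcd(3, 2) = 1
Since 1 divides 2, solutions exist.

Step 2: Apply extended Euclidean algorithm to find gcd.
We find integers such that 3*x0 + 2*y0 = 1

Step 3: Scale the particular solution.
Multiply by 2/1 = 2:
j = 2, k = -2

Step 4: Verify.
3*(2) + 2*(-2) = 2 = 2 ✓

j = 2, k = -2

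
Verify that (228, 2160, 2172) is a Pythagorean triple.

Compute a² + b² = 228² + 2160² = 51984 + 4665600 = 4717584
Compute c² = 2172² = 4717584
Since 4717584 = 4717584, confirmed.

Yes, it is a Pythagorean triple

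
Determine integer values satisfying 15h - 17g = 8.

Step 1: Check solvability.
gcd(15, 17) = 1
Since 1 divides 8, solutions exist.

Step 2: Apply extended Euclidean algorithm to find gcd.
We find integers such that 15*x0 + 17*y0 = 1

Step 3: Scale the particular solution.
Multiply by 8/1 = 8:
h = 64, g = 56

Step 4: Verify.
15*(64) - 17*(56) = 8 = 8 ✓

h = 64, g = 56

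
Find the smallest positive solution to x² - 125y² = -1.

We need x² = 125y² - 1. Try successive y:
y = 1: x² = 125·1² - 1 = 124, not a perfect square
y = 2: x² = 125·2² - 1 = 499, not a perfect square
y = 3: x² = 125·3² - 1 = 1124, not a perfect square
...
y = 61: x² = 125·61² - 1 = 465124 = 682² ✓
Check: 682² - 125·61² = 465124 - 465125 = -1 ✓

x = 682, y = 61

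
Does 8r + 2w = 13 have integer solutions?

Step 1: Compute gcd(8, 2).
gcd(8, 2) = 2

Step 2: Check divisibility.
Does 2 divide 13? 13 = 2 x 6 + 1, so no.

By the theorem on linear Diophantine equations, 8r + 2w = 13 has integer solutions if and only if gcd(8, 2) divides 13. Since 2 does not divide 13, no solutions exist.

No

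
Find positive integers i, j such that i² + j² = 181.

Search for i with 181 - i² a perfect square.
i = 9: 181 - 9² = 181 - 81 = 100 = 10² ✓
So i = 9, j = 10.

i = 9, j = 10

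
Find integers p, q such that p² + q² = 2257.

We need to find integers p, q > 0 such that p² + q² = 2257.
Trying p = 24: q² = 2257 - 24² = 2257 - 576 = 1681
q = 41
Check: 24² + 41² = 576 + 1681 = 2257 ✓

2257 = 24² + 41²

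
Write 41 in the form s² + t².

We need to find integers s, t > 0 such that s² + t² = 41.
Trying s = 4: t² = 41 - 4² = 41 - 16 = 25
t = 5
Check: 4² + 5² = 16 + 25 = 41 ✓

41 = 4² + 5²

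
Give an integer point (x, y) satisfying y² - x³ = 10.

Try small integer x values and check whether x³ + 10 is a perfect square.
x = -1: x³ + 10 = -1³ + 10 = -1 + 10 = 9
Is 9 a perfect square? 3² = 9 ✓
So (x, y) = (-1, -3) is a solution.

x = -1, y = -3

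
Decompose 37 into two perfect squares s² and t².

We need to find integers s, t > 0 such that s² + t² = 37.
Trying s = 1: t² = 37 - 1² = 37 - 1 = 36
t = 6
Check: 1² + 6² = 1 + 36 = 37 ✓

37 = 1² + 6²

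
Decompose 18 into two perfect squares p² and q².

We need to find integers p, q > 0 such that p² + q² = 18.
Trying p = 3: q² = 18 - 3² = 18 - 9 = 9
q = 3
Check: 3² + 3² = 9 + 9 = 18 ✓

18 = 3² + 3²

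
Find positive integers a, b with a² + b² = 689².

We need a² + b² = 689² = 474721.
Trying: 561² + 400² = 314721 + 160000 = 474721 ✓

(561, 400, 689)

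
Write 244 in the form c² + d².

We need to find integers c, d > 0 such that c² + d² = 244.
Trying c = 10: d² = 244 - 10² = 244 - 100 = 144
d = 12
Check: 10² + 12² = 100 + 144 = 244 ✓

244 = 10² + 12²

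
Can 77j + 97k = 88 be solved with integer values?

Step 1: Compute gcd(77, 97).
gcd(77, 97) = 1

Step 2: Check divisibility.
Does 1 divide 88? 88 = 1 x 88, so yes.

By the theorem on linear Diophantine equations, 77j + 97k = 88 has integer solutions if and only if gcd(77, 97) divides 88. Since 1 | 88, solutions exist.

Yes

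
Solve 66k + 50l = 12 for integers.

Step 1: Check solvability.
gcd(66, 50) = 2
Since 2 divides 12, solutions exist.

Step 2: Apply extended Euclidean algorithm to find gcd.
We find integers such that 66*x0 + 50*y0 = 2

Step 3: Scale the particular solution.
Multiply by 12/2 = 6:
k = -18, l = 24

Step 4: Verify.
66*(-18) + 50*(24) = 12 = 12 ✓

k = -18, l = 24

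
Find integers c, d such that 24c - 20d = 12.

Step 1: Check solvability.
gcd(24, 20) = 4
Since 4 divides 12, solutions exist.

Step 2: Apply extended Euclidean algorithm to find gcd.
We find integers such that 24*x0 + 20*y0 = 4

Step 3: Scale the particular solution.
Multiply by 12/4 = 3:
c = 3, d = 3

Step 4: Verify.
24*(3) - 20*(3) = 12 = 12 ✓

c = 3, d = 3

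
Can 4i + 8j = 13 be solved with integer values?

Step 1: Compute gcd(4, 8).
gcd(4, 8) = 4

Step 2: Check divisibility.
Does 4 divide 13? 13 = 4 x 3 + 1, so no.

By the theorem on linear Diophantine equations, 4i + 8j = 13 has integer solutions if and only if gcd(4, 8) divides 13. Since 4 does not divide 13, no solutions exist.

No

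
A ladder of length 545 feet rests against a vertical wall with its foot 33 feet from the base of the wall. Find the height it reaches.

The ladder, wall, and ground form a right triangle with hypotenuse 545 and one leg 33.
By the Pythagorean theorem: h² = 545² - 33² = 297025 - 1089 = 295936
h = √295936 = 544 feet

544 feet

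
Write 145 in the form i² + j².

We need to find integers i, j > 0 such that i² + j² = 145.
Trying i = 1: j² = 145 - 1² = 145 - 1 = 144
j = 12
Check: 1² + 12² = 1 + 144 = 145 ✓

145 = 1² + 12²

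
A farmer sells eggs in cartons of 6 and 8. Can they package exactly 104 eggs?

We need non-negative a, b with 6a + 8b = 104.
gcd(6, 8) = 2 divides 104.
Try a = 0: 8b = 104 - 0 = 104, so b = 13.
One way: 0 cartons of 6 and 13 cartons of 8.

Yes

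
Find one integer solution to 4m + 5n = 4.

Step 1: Check solvability.
gcd(4, 5) = 1
Since 1 divides 4, solutions exist.

Step 2: Apply extended Euclidean algorithm to find gcd.
We find integers such that 4*x0 + 5*y0 = 1

Step 3: Scale the particular solution.
Multiply by 4/1 = 4:
m = -4, n = 4

Step 4: Verify.
4*(-4) + 5*(4) = 4 = 4 ✓

m = -4, n = 4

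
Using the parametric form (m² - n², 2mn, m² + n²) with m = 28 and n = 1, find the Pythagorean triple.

a = m² - n² = 28² - 1² = 784 - 1 = 783
b = 2mn = 2·28·1 = 56
c = m² + n² = 784 + 1 = 785
Verify: 783² + 56² = 613089 + 3136 = 616225 = 785² ✓

(783, 56, 785)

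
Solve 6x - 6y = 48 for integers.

Step 1: Check solvability.
gcd(6, 6) = 6
Since 6 divides 48, solutions exist.

Step 2: Apply extended Euclidean algorithm to find gcd.
We find integers such that 6*x0 + 6*y0 = 6

Step 3: Scale the particular solution.
Multiply by 48/6 = 8:
x = 0, y = -8

Step 4: Verify.
6*(0) - 6*(-8) = 48 = 48 ✓

x = 0, y = -8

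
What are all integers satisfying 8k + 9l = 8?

Step 1: Compute gcd(8, 9) = 1.
Since 1 divides 8, solutions exist.

Step 2: Find a particular solution using extended Euclidean algorithm.
We get k₀ = -8, l₀ = 8.
Check: 8*-8 + 9*8 = 8 = 8 ✓

Step 3: Write the general solution.
k = -8 + (9/1)t = -8 + 9t
l = 8 - (8/1)t = 8 - 8t
for any integer t.

k = -8 + 9t, l = 8 - 8t for integer t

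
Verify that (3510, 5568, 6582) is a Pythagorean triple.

Compute a² + b² = 3510² + 5568² = 12320100 + 31002624 = 43322724
Compute c² = 6582² = 43322724
Since 43322724 = 43322724, confirmed.

Yes, it is a Pythagorean triple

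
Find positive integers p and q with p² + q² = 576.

No pair of positive integers p, q satisfies p² + q² = 576.

No solution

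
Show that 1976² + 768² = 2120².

Compute a² + b² = 1976² + 768² = 3904576 + 589824 = 4494400
Compute c² = 2120² = 4494400
Since 4494400 = 4494400, confirmed.

Yes, it is a Pythagorean triple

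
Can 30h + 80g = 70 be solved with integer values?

Step 1: Compute gcd(30, 80).
gcd(30, 80) = 10

Step 2: Check divisibility.
Does 10 divide 70? 70 = 10 x 7, so yes.

By the theorem on linear Diophantine equations, 30h + 80g = 70 has integer solutions if and only if gcd(30, 80) divides 70. Since 10 | 70, solutions exist.

Yes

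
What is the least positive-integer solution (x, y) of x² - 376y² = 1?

We seek the smallest positive integers (x, y) with x² - 376y² = 1, i.e., x² = 376y² + 1.
Try successive y values:
y = 1: x² = 376·1² + 1 = 377, not a perfect square
y = 2: x² = 376·2² + 1 = 1505, not a perfect square
y = 3: x² = 376·3² + 1 = 3385, not a perfect square
... continuing the search (or via continued fractions) ...
y = 110532: x² = 376·110532² + 1 = 4593713457025, x = 2143295 ✓

Verify: 2143295² - 376·110532² = 4593713457025 - 4593713457024 = 1 ✓

x = 2143295, y = 110532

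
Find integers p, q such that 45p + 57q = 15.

Step 1: Check solvability.
gcd(45, 57) = 3
Since 3 divides 15, solutions exist.

Step 2: Apply extended Euclidean algorithm to find gcd.
We find integers such that 45*x0 + 57*y0 = 3

Step 3: Scale the particular solution.
Multiply by 15/3 = 5:
p = -25, q = 20

Step 4: Verify.
45*(-25) + 57*(20) = 15 = 15 ✓

p = -25, q = 20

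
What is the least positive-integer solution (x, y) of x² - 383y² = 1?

We seek the smallest positive integers (x, y) with x² - 383y² = 1, i.e., x² = 383y² + 1.
Try successive y values:
y = 1: x² = 383·1² + 1 = 384, not a perfect square
y = 2: x² = 383·2² + 1 = 1533, not a perfect square
y = 3: x² = 383·3² + 1 = 3448, not a perfect square
... continuing the search (or via continued fractions) ...
y = 959: x² = 383·959² + 1 = 352237824, x = 18768 ✓

Verify: 18768² - 383·959² = 352237824 - 352237823 = 1 ✓

x = 18768, y = 959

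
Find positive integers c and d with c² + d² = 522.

We need to find integers c, d > 0 such that c² + d² = 522.
Trying c = 9: d² = 522 - 9² = 522 - 81 = 441
d = 21
Check: 9² + 21² = 81 + 441 = 522 ✓

522 = 9² + 21²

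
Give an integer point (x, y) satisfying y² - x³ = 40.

Try small integer x values and check whether x³ + 40 is a perfect square.
x = 6: x³ + 40 = 6³ + 40 = 216 + 40 = 256
Is 256 a perfect square? 16² = 256 ✓
So (x, y) = (6, 16) is a solution.

x = 6, y = 16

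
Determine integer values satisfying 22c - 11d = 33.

Step 1: Check solvability.
gcd(22, 11) = 11
Since 11 divides 33, solutions exist.

Step 2: Apply extended Euclidean algorithm to find gcd.
We find integers such that 22*x0 + 11*y0 = 11

Step 3: Scale the particular solution.
Multiply by 33/11 = 3:
c = 0, d = -3

Step 4: Verify.
22*(0) - 11*(-3) = 33 = 33 ✓

c = 0, d = -3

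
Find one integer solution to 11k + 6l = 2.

Step 1: Check solvability.
gcd(11, 6) = 1
Since 1 divides 2, solutions exist.

Step 2: Apply extended Euclidean algorithm to find gcd.
We find integers such that 11*x0 + 6*y0 = 1

Step 3: Scale the particular solution.
Multiply by 2/1 = 2:
k = -2, l = 4

Step 4: Verify.
11*(-2) + 6*(4) = 2 = 2 ✓

k = -2, l = 4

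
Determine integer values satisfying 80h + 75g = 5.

Step 1: Check solvability.
gcd(80, 75) = 5
Since 5 divides 5, solutions exist.

Step 2: Apply extended Euclidean algorithm to find gcd.
We find integers such that 80*x0 + 75*y0 = 5

Step 3: Scale the particular solution.
Multiply by 5/5 = 1:
h = 1, g = -1

Step 4: Verify.
80*(1) + 75*(-1) = 5 = 5 ✓

h = 1, g = -1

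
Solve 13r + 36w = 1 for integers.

Step 1: Check solvability.
gcd(13, 36) = 1
Since 1 divides 1, solutions exist.

Step 2: Apply extended Euclidean algorithm to find gcd.
We find integers such that 13*x0 + 36*y0 = 1

Step 3: Scale the particular solution.
Multiply by 1/1 = 1:
r = -11, w = 4

Step 4: Verify.
13*(-11) + 36*(4) = 1 = 1 ✓

r = -11, w = 4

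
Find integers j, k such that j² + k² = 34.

We need to find integers j, k > 0 such that j² + k² = 34.
Trying j = 3: k² = 34 - 3² = 34 - 9 = 25
k = 5
Check: 3² + 5² = 9 + 25 = 34 ✓

34 = 3² + 5²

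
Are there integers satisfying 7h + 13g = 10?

Step 1: Compute gcd(7, 13).
gcd(7, 13) = 1

Step 2: Check divisibility.
Does 1 divide 10? 10 = 1 x 10, so yes.

By the theorem on linear Diophantine equations, 7h + 13g = 10 has integer solutions if and only if gcd(7, 13) divides 10. Since 1 | 10, solutions exist.

Yes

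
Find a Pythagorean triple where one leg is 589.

We need the other leg and hypotenuse such that 589² + x² = c².
Take x = 300, c = 661: 589² + 300² = 346921 + 90000 = 436921 = 661² ✓
Triple: (589, 300, 661)

(589, 300, 661)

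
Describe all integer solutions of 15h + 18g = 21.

Step 1: Compute gcd(15, 18) = 3.
Since 3 divides 21, solutions exist.

Step 2: Find a particular solution using extended Euclidean algorithm.
We get h₀ = -7, g₀ = 7.
Check: 15*-7 + 18*7 = 21 = 21 ✓

Step 3: Write the general solution.
h = -7 + (18/3)t = -7 + 6t
g = 7 - (15/3)t = 7 - 5t
for any integer t.

h = -7 + 6t, g = 7 - 5t for integer t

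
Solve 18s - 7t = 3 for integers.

Step 1: Check solvability.
gcd(18, 7) = 1
Since 1 divides 3, solutions exist.

Step 2: Apply extended Euclidean algorithm to find gcd.
We find integers such that 18*x0 + 7*y0 = 1

Step 3: Scale the particular solution.
Multiply by 3/1 = 3:
s = 6, t = 15

Step 4: Verify.
18*(6) - 7*(15) = 3 = 3 ✓

s = 6, t = 15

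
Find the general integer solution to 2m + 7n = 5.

Step 1: Compute gcd(2, 7) = 1.
Since 1 divides 5, solutions exist.

Step 2: Find a particular solution using extended Euclidean algorithm.
We get m₀ = -15, n₀ = 5.
Check: 2*-15 + 7*5 = 5 = 5 ✓

Step 3: Write the general solution.
m = -15 + (7/1)t = -15 + 7t
n = 5 - (2/1)t = 5 - 2t
for any integer t.

m = -15 + 7t, n = 5 - 2t for integer t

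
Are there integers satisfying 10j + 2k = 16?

Step 1: Compute gcd(10, 2).
gcd(10, 2) = 2

Step 2: Check divisibility.
Does 2 divide 16? 16 = 2 x 8, so yes.

By the theorem on linear Diophantine equations, 10j + 2k = 16 has integer solutions if and only if gcd(10, 2) divides 16. Since 2 | 16, solutions exist.

Yes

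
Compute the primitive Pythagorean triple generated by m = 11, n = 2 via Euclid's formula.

a = m² - n² = 121 - 4 = 117
b = 2mn = 2·11·2 = 44
c = m² + n² = 121 + 4 = 125
Verify: 117² + 44² = 13689 + 1936 = 15625 = 125² ✓

(117, 44, 125)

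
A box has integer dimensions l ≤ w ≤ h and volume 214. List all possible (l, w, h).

Iterate l from 1 to ⌊214^(1/3)⌋. For each l dividing 214, iterate w ≥ l with w dividing 214/l, and set h = 214/(l·w).
Triples found (2): (1×1×214), (1×2×107)

(1×1×214), (1×2×107)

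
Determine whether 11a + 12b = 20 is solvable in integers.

Step 1: Compute gcd(11, 12).
gcd(11, 12) = 1

Step 2: Check divisibility.
Does 1 divide 20? 20 = 1 x 20, so yes.

By the theorem on linear Diophantine equations, 11a + 12b = 20 has integer solutions if and only if gcd(11, 12) divides 20. Since 1 | 20, solutions exist.

Yes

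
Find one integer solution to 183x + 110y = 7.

Step 1: Check solvability.
gcd(183, 110) = 1
Since 1 divides 7, solutions exist.

Step 2: Apply extended Euclidean algorithm to find gcd.
We find integers such that 183*x0 + 110*y0 = 1

Step 3: Scale the particular solution.
Multiply by 7/1 = 7:
x = -21, y = 35

Step 4: Verify.
183*(-21) + 110*(35) = 7 = 7 ✓

x = -21, y = 35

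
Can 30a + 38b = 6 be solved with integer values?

Step 1: Compute gcd(30, 38).
gcd(30, 38) = 2

Step 2: Check divisibility.
Does 2 divide 6? 6 = 2 x 3, so yes.

By the theorem on linear Diophantine equations, 30a + 38b = 6 has integer solutions if and only if gcd(30, 38) divides 6. Since 2 | 6, solutions exist.

Yes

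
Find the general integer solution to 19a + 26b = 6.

Step 1: Compute gcd(19, 26) = 1.
Since 1 divides 6, solutions exist.

Step 2: Find a particular solution using extended Euclidean algorithm.
We get a₀ = 66, b₀ = -48.
Check: 19*66 + 26*-48 = 6 = 6 ✓

Step 3: Write the general solution.
a = 66 + (26/1)t = 66 + 26t
b = -48 - (19/1)t = -48 - 19t
for any integer t.

a = 66 + 26t, b = -48 - 19t for integer t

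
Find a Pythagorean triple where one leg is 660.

We need the other leg and hypotenuse such that 660² + x² = c².
Take x = 259, c = 709: 660² + 259² = 435600 + 67081 = 502681 = 709² ✓
Triple: (259, 660, 709)

(259, 660, 709)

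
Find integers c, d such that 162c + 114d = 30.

Step 1: Check solvability.
gcd(162, 114) = 6
Since 6 divides 30, solutions exist.

Step 2: Apply extended Euclidean algorithm to find gcd.
We find integers such that 162*x0 + 114*y0 = 6

Step 3: Scale the particular solution.
Multiply by 30/6 = 5:
c = -35, d = 50

Step 4: Verify.
162*(-35) + 114*(50) = 30 = 30 ✓

c = -35, d = 50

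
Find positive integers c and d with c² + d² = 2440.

We need to find integers c, d > 0 such that c² + d² = 2440.
Trying c = 18: d² = 2440 - 18² = 2440 - 324 = 2116
d = 46
Check: 18² + 46² = 324 + 2116 = 2440 ✓

2440 = 18² + 46²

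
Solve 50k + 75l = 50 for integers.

Step 1: Check solvability.
gcd(50, 75) = 25
Since 25 divides 50, solutions exist.

Step 2: Apply extended Euclidean algorithm to find gcd.
We find integers such that 50*x0 + 75*y0 = 25

Step 3: Scale the particular solution.
Multiply by 50/25 = 2:
k = -2, l = 2

Step 4: Verify.
50*(-2) + 75*(2) = 50 = 50 ✓

k = -2, l = 2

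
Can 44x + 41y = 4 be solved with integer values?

Step 1: Compute gcd(44, 41).
gcd(44, 41) = 1

Step 2: Check divisibility.
Does 1 divide 4? 4 = 1 x 4, so yes.

By the theorem on linear Diophantine equations, 44x + 41y = 4 has integer solutions if and only if gcd(44, 41) divides 4. Since 1 | 4, solutions exist.

Yes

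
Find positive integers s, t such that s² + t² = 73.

Search for s with 73 - s² a perfect square.
s = 3: 73 - 3² = 73 - 9 = 64 = 8² ✓
So s = 3, t = 8.

s = 3, t = 8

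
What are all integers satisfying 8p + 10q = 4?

Step 1: Compute gcd(8, 10) = 2.
Since 2 divides 4, solutions exist.

Step 2: Find a particular solution using extended Euclidean algorithm.
We get p₀ = -2, q₀ = 2.
Check: 8*-2 + 10*2 = 4 = 4 ✓

Step 3: Write the general solution.
p = -2 + (10/2)t = -2 + 5t
q = 2 - (8/2)t = 2 - 4t
for any integer t.

p = -2 + 5t, q = 2 - 4t for integer t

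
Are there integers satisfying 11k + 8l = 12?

Step 1: Compute gcd(11, 8).
gcd(11, 8) = 1

Step 2: Check divisibility.
Does 1 divide 12? 12 = 1 x 12, so yes.

By the theorem on linear Diophantine equations, 11k + 8l = 12 has integer solutions if and only if gcd(11, 8) divides 12. Since 1 | 12, solutions exist.

Yes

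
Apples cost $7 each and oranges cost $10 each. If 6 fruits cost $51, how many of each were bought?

Let a = apples, o = oranges.
a + o = 6
7a + 10o = 51
Substitute o = 6 - a:
7a + 10(6 - a) = 51
(7 - 10)a = 51 - 60
-3a = -9
a = 3, o = 6 - 3 = 3

Apples: 3, Oranges: 3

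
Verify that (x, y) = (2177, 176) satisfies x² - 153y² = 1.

Compute x² = 2177² = 4739329
Compute 153y² = 153·176² = 153·30976 = 4739328
x² - 153y² = 4739329 - 4739328 = 1
Since this equals 1, (2177, 176) is a solution.

Yes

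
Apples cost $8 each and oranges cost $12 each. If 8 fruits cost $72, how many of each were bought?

Let a = apples, o = oranges.
a + o = 8
8a + 12o = 72
Substitute o = 8 - a:
8a + 12(8 - a) = 72
(8 - 12)a = 72 - 96
-4a = -24
a = 6, o = 8 - 6 = 2

Apples: 6, Oranges: 2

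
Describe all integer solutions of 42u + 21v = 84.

Step 1: Compute gcd(42, 21) = 21.
Since 21 divides 84, solutions exist.

Step 2: Find a particular solution using extended Euclidean algorithm.
We get u₀ = 0, v₀ = 4.
Check: 42*0 + 21*4 = 84 = 84 ✓

Step 3: Write the general solution.
u = 0 + (21/21)t = 0 + 1t
v = 4 - (42/21)t = 4 - 2t
for any integer t.

u = 0 + 1t, v = 4 - 2t for integer t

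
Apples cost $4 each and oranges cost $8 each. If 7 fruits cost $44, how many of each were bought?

Let a = apples, o = oranges.
a + o = 7
4a + 8o = 44
Substitute o = 7 - a:
4a + 8(7 - a) = 44
(4 - 8)a = 44 - 56
-4a = -12
a = 3, o = 7 - 3 = 4

Apples: 3, Oranges: 4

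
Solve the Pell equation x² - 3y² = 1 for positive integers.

We seek the smallest positive integers (x, y) with x² - 3y² = 1, i.e., x² = 3y² + 1.
Try successive y values:
y = 1: x² = 3·1² + 1 = 4, x = 2 ✓

Verify: 2² - 3·1² = 4 - 3 = 1 ✓

x = 2, y = 1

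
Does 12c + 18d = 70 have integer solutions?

Step 1: Compute gcd(12, 18).
gcd(12, 18) = 6

Step 2: Check divisibility.
Does 6 divide 70? 70 = 6 x 11 + 4, so no.

By the theorem on linear Diophantine equations, 12c + 18d = 70 has integer solutions if and only if gcd(12, 18) divides 70. Since 6 does not divide 70, no solutions exist.

No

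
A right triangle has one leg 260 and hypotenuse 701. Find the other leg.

a² = c² - b² = 491401 - 67600 = 423801
a = 651

651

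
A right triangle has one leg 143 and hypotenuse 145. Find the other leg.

b² = c² - a² = 21025 - 20449 = 576
b = 24

24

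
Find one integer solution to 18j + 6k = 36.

Step 1: Check solvability.
gcd(18, 6) = 6
Since 6 divides 36, solutions exist.

Step 2: Apply extended Euclidean algorithm to find gcd.
We find integers such that 18*x0 + 6*y0 = 6

Step 3: Scale the particular solution.
Multiply by 36/6 = 6:
j = 0, k = 6

Step 4: Verify.
18*(0) + 6*(6) = 36 = 36 ✓

j = 0, k = 6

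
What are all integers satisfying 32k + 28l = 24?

Step 1: Compute gcd(32, 28) = 4.
Since 4 divides 24, solutions exist.

Step 2: Find a particular solution using extended Euclidean algorithm.
We get k₀ = 6, l₀ = -6.
Check: 32*6 + 28*-6 = 24 = 24 ✓

Step 3: Write the general solution.
k = 6 + (28/4)t = 6 + 7t
l = -6 - (32/4)t = -6 - 8t
for any integer t.

k = 6 + 7t, l = -6 - 8t for integer t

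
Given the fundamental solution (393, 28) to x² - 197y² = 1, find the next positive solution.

Solutions to x² - Dy² = 1 are generated by powers of (x₀ + y₀√D).
The next solution satisfies x₁ + y₁√197 = (x₀ + y₀√197)², giving:
x₁ = x₀² + 197y₀² = 393² + 197·28² = 154449 + 154448 = 308897
y₁ = 2x₀y₀ = 2·393·28 = 22008

Verify: 308897² - 197·22008² = 95417356609 - 95417356608 = 1 ✓

x = 308897, y = 22008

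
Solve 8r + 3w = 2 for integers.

Step 1: Check solvability.
gcd(8, 3) = 1
Since 1 divides 2, solutions exist.

Step 2: Apply extended Euclidean algorithm to find gcd.
We find integers such that 8*x0 + 3*y0 = 1

Step 3: Scale the particular solution.
Multiply by 2/1 = 2:
r = -2, w = 6

Step 4: Verify.
8*(-2) + 3*(6) = 2 = 2 ✓

r = -2, w = 6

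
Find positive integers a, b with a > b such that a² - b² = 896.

Factor: a² - b² = (a+b)(a-b) = 896.
We need two factors of 896 with the same parity.
Use a+b = 448 and a-b = 2 (product 448·2 = 896).
Adding: 2a = 450, so a = 225.
Subtracting: 2b = 446, so b = 223.
Check: 225² - 223² = 50625 - 49729 = 896 ✓

a = 225, b = 223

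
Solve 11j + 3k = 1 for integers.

Step 1: Check solvability.
gcd(11, 3) = 1
Since 1 divides 1, solutions exist.

Step 2: Apply extended Euclidean algorithm to find gcd.
We find integers such that 11*x0 + 3*y0 = 1

Step 3: Scale the particular solution.
Multiply by 1/1 = 1:
j = -1, k = 4

Step 4: Verify.
11*(-1) + 3*(4) = 1 = 1 ✓

j = -1, k = 4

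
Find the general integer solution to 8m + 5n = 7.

Step 1: Compute gcd(8, 5) = 1.
Since 1 divides 7, solutions exist.

Step 2: Find a particular solution using extended Euclidean algorithm.
We get m₀ = 14, n₀ = -21.
Check: 8*14 + 5*-21 = 7 = 7 ✓

Step 3: Write the general solution.
m = 14 + (5/1)t = 14 + 5t
n = -21 - (8/1)t = -21 - 8t
for any integer t.

m = 14 + 5t, n = -21 - 8t for integer t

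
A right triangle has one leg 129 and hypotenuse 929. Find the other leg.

b² = c² - a² = 863041 - 16641 = 846400
b = 920

920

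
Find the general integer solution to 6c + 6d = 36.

Step 1: Compute gcd(6, 6) = 6.
Since 6 divides 36, solutions exist.

Step 2: Find a particular solution using extended Euclidean algorithm.
We get c₀ = 0, d₀ = 6.
Check: 6*0 + 6*6 = 36 = 36 ✓

Step 3: Write the general solution.
c = 0 + (6/6)t = 0 + 1t
d = 6 - (6/6)t = 6 - 1t
for any integer t.

c = 0 + 1t, d = 6 - 1t for integer t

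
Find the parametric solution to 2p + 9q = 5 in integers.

Step 1: Compute gcd(2, 9) = 1.
Since 1 divides 5, solutions exist.

Step 2: Find a particular solution using extended Euclidean algorithm.
We get p₀ = -20, q₀ = 5.
Check: 2*-20 + 9*5 = 5 = 5 ✓

Step 3: Write the general solution.
p = -20 + (9/1)t = -20 + 9t
q = 5 - (2/1)t = 5 - 2t
for any integer t.

p = -20 + 9t, q = 5 - 2t for integer t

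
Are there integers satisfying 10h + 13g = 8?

Step 1: Compute gcd(10, 13).
gcd(10, 13) = 1

Step 2: Check divisibility.
Does 1 divide 8? 8 = 1 x 8, so yes.

By the theorem on linear Diophantine equations, 10h + 13g = 8 has integer solutions if and only if gcd(10, 13) divides 8. Since 1 | 8, solutions exist.

Yes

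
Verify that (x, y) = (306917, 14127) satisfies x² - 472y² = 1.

Compute x² = 306917² = 94198044889
Compute 472y² = 472·14127² = 472·199572129 = 94198044888
x² - 472y² = 94198044889 - 94198044888 = 1
Since this equals 1, (306917, 14127) is a solution.

Yes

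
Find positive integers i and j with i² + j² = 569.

We need to find integers i, j > 0 such that i² + j² = 569.
Trying i = 13: j² = 569 - 13² = 569 - 169 = 400
j = 20
Check: 13² + 20² = 169 + 400 = 569 ✓

569 = 13² + 20²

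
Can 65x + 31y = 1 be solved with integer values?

Step 1: Compute gcd(65, 31).
gcd(65, 31) = 1

Step 2: Check divisibility.
Does 1 divide 1? 1 = 1 x 1, so yes.

By the theorem on linear Diophantine equations, 65x + 31y = 1 has integer solutions if and only if gcd(65, 31) divides 1. Since 1 | 1, solutions exist.

Yes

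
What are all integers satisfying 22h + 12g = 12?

Step 1: Compute gcd(22, 12) = 2.
Since 2 divides 12, solutions exist.

Step 2: Find a particular solution using extended Euclidean algorithm.
We get h₀ = -6, g₀ = 12.
Check: 22*-6 + 12*12 = 12 = 12 ✓

Step 3: Write the general solution.
h = -6 + (12/2)t = -6 + 6t
g = 12 - (22/2)t = 12 - 11t
for any integer t.

h = -6 + 6t, g = 12 - 11t for integer t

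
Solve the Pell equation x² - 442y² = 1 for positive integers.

We seek the smallest positive integers (x, y) with x² - 442y² = 1, i.e., x² = 442y² + 1.
Try successive y values:
y = 1: x² = 442·1² + 1 = 443, not a perfect square
y = 2: x² = 442·2² + 1 = 1769, not a perfect square
y = 3: x² = 442·3² + 1 = 3979, not a perfect square
... continuing the search (or via continued fractions) ...
y = 42: x² = 442·42² + 1 = 779689, x = 883 ✓

Verify: 883² - 442·42² = 779689 - 779688 = 1 ✓

x = 883, y = 42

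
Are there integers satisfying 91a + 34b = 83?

Step 1: Compute gcd(91, 34).
gcd(91, 34) = 1

Step 2: Check divisibility.
Does 1 divide 83? 83 = 1 x 83, so yes.

By the theorem on linear Diophantine equations, 91a + 34b = 83 has integer solutions if and only if gcd(91, 34) divides 83. Since 1 | 83, solutions exist.

Yes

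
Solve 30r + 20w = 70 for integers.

Step 1: Check solvability.
gcd(30, 20) = 10
Since 10 divides 70, solutions exist.

Step 2: Apply extended Euclidean algorithm to find gcd.
We find integers such that 30*x0 + 20*y0 = 10

Step 3: Scale the particular solution.
Multiply by 70/10 = 7:
r = 7, w = -7

Step 4: Verify.
30*(7) + 20*(-7) = 70 = 70 ✓

r = 7, w = -7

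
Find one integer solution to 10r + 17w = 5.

Step 1: Check solvability.
gcd(10, 17) = 1
Since 1 divides 5, solutions exist.

Step 2: Apply extended Euclidean algorithm to find gcd.
We find integers such that 10*x0 + 17*y0 = 1

Step 3: Scale the particular solution.
Multiply by 5/1 = 5:
r = -25, w = 15

Step 4: Verify.
10*(-25) + 17*(15) = 5 = 5 ✓

r = -25, w = 15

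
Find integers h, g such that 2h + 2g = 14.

Step 1: Check solvability.
gcd(2, 2) = 2
Since 2 divides 14, solutions exist.

Step 2: Apply extended Euclidean algorithm to find gcd.
We find integers such that 2*x0 + 2*y0 = 2

Step 3: Scale the particular solution.
Multiply by 14/2 = 7:
h = 0, g = 7

Step 4: Verify.
2*(0) + 2*(7) = 14 = 14 ✓

h = 0, g = 7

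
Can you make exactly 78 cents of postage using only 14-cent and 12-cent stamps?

We need non-negative x, y with 14x + 12y = 78.
gcd(14, 12) = 2 divides 78, so integer solutions exist.
Search for a non-negative one: x = 3 gives 12y = 78 - 42 = 36, so y = 3.
Check: 14·3 + 12·3 = 78 ✓

Yes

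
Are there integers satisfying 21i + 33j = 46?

Step 1: Compute gcd(21, 33).
gcd(21, 33) = 3

Step 2: Check divisibility.
Does 3 divide 46? 46 = 3 x 15 + 1, so no.

By the theorem on linear Diophantine equations, 21i + 33j = 46 has integer solutions if and only if gcd(21, 33) divides 46. Since 3 does not divide 46, no solutions exist.

No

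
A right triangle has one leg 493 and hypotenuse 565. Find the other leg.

b² = c² - a² = 319225 - 243049 = 76176
b = 276

276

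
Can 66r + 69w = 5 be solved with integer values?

Step 1: Compute gcd(66, 69).
gcd(66, 69) = 3

Step 2: Check divisibility.
Does 3 divide 5? 5 = 3 x 1 + 2, so no.

By the theorem on linear Diophantine equations, 66r + 69w = 5 has integer solutions if and only if gcd(66, 69) divides 5. Since 3 does not divide 5, no solutions exist.

No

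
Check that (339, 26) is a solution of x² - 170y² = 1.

Compute x² = 339² = 114921
Compute 170y² = 170·26² = 170·676 = 114920
x² - 170y² = 114921 - 114920 = 1
Since this equals 1, (339, 26) is a solution.

Yes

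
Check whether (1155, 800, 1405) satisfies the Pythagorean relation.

Compute a² + b²:
1155² + 800² = 1334025 + 640000 = 1974025
Compute c²:
1405² = 1974025
Since 1974025 = 1974025, it is a Pythagorean triple.

Yes, it is a Pythagorean triple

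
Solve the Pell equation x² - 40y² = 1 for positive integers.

We seek the smallest positive integers (x, y) with x² - 40y² = 1, i.e., x² = 40y² + 1.
Try successive y values:
y = 1: x² = 40·1² + 1 = 41, not a perfect square
y = 2: x² = 40·2² + 1 = 161, not a perfect square
y = 3: x² = 40·3² + 1 = 361, x = 19 ✓

Verify: 19² - 40·3² = 361 - 360 = 1 ✓

x = 19, y = 3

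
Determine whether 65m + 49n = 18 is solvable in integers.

Step 1: Compute gcd(65, 49).
gcd(65, 49) = 1

Step 2: Check divisibility.
Does 1 divide 18? 18 = 1 x 18, so yes.

By the theorem on linear Diophantine equations, 65m + 49n = 18 has integer solutions if and only if gcd(65, 49) divides 18. Since 1 | 18, solutions exist.

Yes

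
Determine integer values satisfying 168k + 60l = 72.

Step 1: Check solvability.
gcd(168, 60) = 12
Since 12 divides 72, solutions exist.

Step 2: Apply extended Euclidean algorithm to find gcd.
We find integers such that 168*x0 + 60*y0 = 12

Step 3: Scale the particular solution.
Multiply by 72/12 = 6:
k = -6, l = 18

Step 4: Verify.
168*(-6) + 60*(18) = 72 = 72 ✓

k = -6, l = 18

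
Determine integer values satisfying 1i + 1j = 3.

Step 1: Check solvability.
gcd(1, 1) = 1
Since 1 divides 3, solutions exist.

Step 2: Apply extended Euclidean algorithm to find gcd.
We find integers such that 1*x0 + 1*y0 = 1

Step 3: Scale the particular solution.
Multiply by 3/1 = 3:
i = 0, j = 3

Step 4: Verify.
1*(0) + 1*(3) = 3 = 3 ✓

i = 0, j = 3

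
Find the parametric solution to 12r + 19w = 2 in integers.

Step 1: Compute gcd(12, 19) = 1.
Since 1 divides 2, solutions exist.

Step 2: Find a particular solution using extended Euclidean algorithm.
We get r₀ = 16, w₀ = -10.
Check: 12*16 + 19*-10 = 2 = 2 ✓

Step 3: Write the general solution.
r = 16 + (19/1)t = 16 + 19t
w = -10 - (12/1)t = -10 - 12t
for any integer t.

r = 16 + 19t, w = -10 - 12t for integer t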